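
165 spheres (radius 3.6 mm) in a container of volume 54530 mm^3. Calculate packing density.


V_sphere = 4/3*pi*3.6^3 = 195.4322 mm^3
Total V = 165*195.4322 = 32246.313 mm^3
PD = 32246.313 / 54530 = 0.591

0.591


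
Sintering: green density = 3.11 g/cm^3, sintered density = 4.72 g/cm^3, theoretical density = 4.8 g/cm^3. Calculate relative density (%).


Relative = 4.72 / 4.8 * 100 = 98.3%

98.3


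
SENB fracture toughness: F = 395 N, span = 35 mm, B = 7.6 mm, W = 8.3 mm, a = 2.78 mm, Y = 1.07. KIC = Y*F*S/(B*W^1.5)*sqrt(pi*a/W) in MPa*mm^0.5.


KIC = 1.07*395*35/(7.6*8.3^1.5)*sqrt(pi*2.78/8.3) = 83.5

83.5


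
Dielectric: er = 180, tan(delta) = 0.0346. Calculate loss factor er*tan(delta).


Loss = 180 * 0.0346 = 6.228

6.228


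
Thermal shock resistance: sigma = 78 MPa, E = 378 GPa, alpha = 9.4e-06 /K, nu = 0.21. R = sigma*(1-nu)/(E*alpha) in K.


R = 78*(1-0.21)/(378*1000*9.4e-06) = 17 K

17


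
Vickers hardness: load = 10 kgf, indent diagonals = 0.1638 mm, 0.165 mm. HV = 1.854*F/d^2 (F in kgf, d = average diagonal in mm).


d_avg = (0.1638+0.165)/2 = 0.1644 mm
HV = 1.854*10/0.1644^2 = 686

686


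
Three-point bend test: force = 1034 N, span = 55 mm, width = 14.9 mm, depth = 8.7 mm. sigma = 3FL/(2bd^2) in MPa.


sigma = 3*1034*55/(2*14.9*8.7^2) = 75.6 MPa

75.6


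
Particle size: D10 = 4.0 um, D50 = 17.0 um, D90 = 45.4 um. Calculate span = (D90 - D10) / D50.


Span = (45.4 - 4.0) / 17.0 = 41.4 / 17.0 = 2.435

2.435


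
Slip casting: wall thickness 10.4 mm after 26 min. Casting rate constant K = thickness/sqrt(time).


K = 10.4 / sqrt(26) = 10.4 / 5.099 = 2.04 mm/min^0.5

2.04


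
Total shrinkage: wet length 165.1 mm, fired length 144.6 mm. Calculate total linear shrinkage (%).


TS = (165.1 - 144.6) / 165.1 * 100 = 12.42%

12.42


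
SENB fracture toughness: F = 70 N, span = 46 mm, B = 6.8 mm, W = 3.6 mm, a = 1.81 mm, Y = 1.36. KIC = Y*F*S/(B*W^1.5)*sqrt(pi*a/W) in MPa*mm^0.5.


KIC = 1.36*70*46/(6.8*3.6^1.5)*sqrt(pi*1.81/3.6) = 118.49

118.49


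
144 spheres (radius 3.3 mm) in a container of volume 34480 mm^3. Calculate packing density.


V_sphere = 4/3*pi*3.3^3 = 150.5326 mm^3
Total V = 144*150.5326 = 21676.6944 mm^3
PD = 21676.6944 / 34480 = 0.629

0.629


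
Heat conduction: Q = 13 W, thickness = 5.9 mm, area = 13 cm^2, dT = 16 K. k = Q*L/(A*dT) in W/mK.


k = 13*5.9/1000/(13/10000*16) = 3.69 W/mK

3.69


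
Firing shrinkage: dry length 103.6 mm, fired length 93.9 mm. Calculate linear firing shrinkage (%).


FS = (103.6 - 93.9) / 103.6 * 100 = 9.36%

9.36


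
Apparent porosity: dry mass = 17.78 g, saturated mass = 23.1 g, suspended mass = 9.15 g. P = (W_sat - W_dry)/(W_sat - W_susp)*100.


P = (23.1 - 17.78) / (23.1 - 9.15) * 100 = 5.32 / 13.95 * 100 = 38.1%

38.1


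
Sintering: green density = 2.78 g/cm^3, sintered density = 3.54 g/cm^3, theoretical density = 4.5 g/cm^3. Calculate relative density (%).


Relative = 3.54 / 4.5 * 100 = 78.7%

78.7


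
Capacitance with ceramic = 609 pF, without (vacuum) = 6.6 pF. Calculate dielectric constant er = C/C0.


er = 609 / 6.6 = 92.27

92.27


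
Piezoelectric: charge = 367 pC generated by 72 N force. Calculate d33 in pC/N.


d33 = 367 / 72 = 5.1 pC/N

5.1


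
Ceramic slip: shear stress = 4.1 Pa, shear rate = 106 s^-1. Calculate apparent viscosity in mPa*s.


eta = tau/gamma * 1000 = 4.1/106 * 1000 = 38.7 mPa*s

38.7


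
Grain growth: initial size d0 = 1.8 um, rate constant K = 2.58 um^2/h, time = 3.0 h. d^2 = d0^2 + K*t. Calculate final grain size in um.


d^2 = 1.8^2 + 2.58*3.0 = 10.98
d = sqrt(10.98) = 3.31 um

3.31


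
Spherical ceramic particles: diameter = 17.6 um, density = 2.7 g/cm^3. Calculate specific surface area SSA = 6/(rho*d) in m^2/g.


SSA = 6 / (2.7 * 17.6) = 0.126 m^2/g

0.126


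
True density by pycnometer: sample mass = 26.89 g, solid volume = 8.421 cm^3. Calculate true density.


TD = 26.89 / 8.421 = 3.193 g/cm^3

3.193


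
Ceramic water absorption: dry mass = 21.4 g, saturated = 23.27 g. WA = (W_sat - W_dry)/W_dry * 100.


WA = (23.27 - 21.4) / 21.4 * 100 = 8.74%

8.74


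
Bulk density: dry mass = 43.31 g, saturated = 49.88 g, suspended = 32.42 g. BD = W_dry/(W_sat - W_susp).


BD = 43.31 / (49.88 - 32.42) = 43.31 / 17.46 = 2.481 g/cm^3

2.481


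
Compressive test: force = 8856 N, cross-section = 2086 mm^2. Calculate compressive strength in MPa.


CS = 8856 / 2086 = 4.2 MPa

4.2


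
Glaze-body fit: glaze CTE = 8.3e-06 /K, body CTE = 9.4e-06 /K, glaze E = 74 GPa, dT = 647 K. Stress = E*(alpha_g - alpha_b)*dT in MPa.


Stress = 74*1000*(8.3e-06 - 9.4e-06)*647 = -52.7 MPa

-52.7


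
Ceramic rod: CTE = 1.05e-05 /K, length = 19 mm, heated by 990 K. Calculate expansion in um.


dL = 1.05e-05 * 19 * 990 * 1000 = 197.505 um

197.505


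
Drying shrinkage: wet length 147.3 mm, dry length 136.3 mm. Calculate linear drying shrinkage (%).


DS = (147.3 - 136.3) / 147.3 * 100 = 7.47%

7.47


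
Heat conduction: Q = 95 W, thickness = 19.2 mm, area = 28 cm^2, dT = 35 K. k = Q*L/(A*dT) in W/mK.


k = 95*19.2/1000/(28/10000*35) = 18.61 W/mK

18.61


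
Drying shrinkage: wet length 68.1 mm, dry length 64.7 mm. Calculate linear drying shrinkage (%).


DS = (68.1 - 64.7) / 68.1 * 100 = 4.99%

4.99


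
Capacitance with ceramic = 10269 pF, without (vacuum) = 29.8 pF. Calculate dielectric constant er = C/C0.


er = 10269 / 29.8 = 344.6

344.6


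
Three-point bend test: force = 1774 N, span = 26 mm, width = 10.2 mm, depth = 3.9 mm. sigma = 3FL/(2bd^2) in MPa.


sigma = 3*1774*26/(2*10.2*3.9^2) = 446.0 MPa

446.0


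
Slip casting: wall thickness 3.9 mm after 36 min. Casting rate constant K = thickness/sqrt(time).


K = 3.9 / sqrt(36) = 3.9 / 6.0 = 0.65 mm/min^0.5

0.65


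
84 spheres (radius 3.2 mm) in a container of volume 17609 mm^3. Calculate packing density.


V_sphere = 4/3*pi*3.2^3 = 137.2583 mm^3
Total V = 84*137.2583 = 11529.6972 mm^3
PD = 11529.6972 / 17609 = 0.655

0.655


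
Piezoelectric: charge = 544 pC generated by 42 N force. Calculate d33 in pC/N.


d33 = 544 / 42 = 13.0 pC/N

13.0


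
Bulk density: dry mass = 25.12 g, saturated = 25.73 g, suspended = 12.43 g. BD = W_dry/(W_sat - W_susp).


BD = 25.12 / (25.73 - 12.43) = 25.12 / 13.3 = 1.889 g/cm^3

1.889


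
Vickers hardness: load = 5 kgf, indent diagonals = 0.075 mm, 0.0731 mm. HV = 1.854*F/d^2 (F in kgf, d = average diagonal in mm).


d_avg = (0.075+0.0731)/2 = 0.07405 mm
HV = 1.854*5/0.07405^2 = 1691

1691


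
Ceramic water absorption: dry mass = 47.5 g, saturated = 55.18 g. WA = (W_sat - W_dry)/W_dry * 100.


WA = (55.18 - 47.5) / 47.5 * 100 = 16.17%

16.17


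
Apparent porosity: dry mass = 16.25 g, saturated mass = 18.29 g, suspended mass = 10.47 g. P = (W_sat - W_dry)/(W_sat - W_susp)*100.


P = (18.29 - 16.25) / (18.29 - 10.47) * 100 = 2.04 / 7.82 * 100 = 26.1%

26.1


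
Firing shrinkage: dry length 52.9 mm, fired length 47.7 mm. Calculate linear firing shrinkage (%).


FS = (52.9 - 47.7) / 52.9 * 100 = 9.83%

9.83


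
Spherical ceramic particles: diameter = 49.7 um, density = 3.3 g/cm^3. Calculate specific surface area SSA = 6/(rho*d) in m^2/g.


SSA = 6 / (3.3 * 49.7) = 0.037 m^2/g

0.037


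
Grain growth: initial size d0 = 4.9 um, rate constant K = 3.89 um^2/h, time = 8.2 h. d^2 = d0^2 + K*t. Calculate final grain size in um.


d^2 = 4.9^2 + 3.89*8.2 = 55.908
d = sqrt(55.908) = 7.48 um

7.48


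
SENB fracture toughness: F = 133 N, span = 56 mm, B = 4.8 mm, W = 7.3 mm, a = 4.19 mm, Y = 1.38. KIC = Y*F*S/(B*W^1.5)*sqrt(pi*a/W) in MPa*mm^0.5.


KIC = 1.38*133*56/(4.8*7.3^1.5)*sqrt(pi*4.19/7.3) = 145.79

145.79


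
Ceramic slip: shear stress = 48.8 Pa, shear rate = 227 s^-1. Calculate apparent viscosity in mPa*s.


eta = tau/gamma * 1000 = 48.8/227 * 1000 = 215.0 mPa*s

215.0


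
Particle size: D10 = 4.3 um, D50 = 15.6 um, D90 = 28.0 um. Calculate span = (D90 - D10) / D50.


Span = (28.0 - 4.3) / 15.6 = 23.7 / 15.6 = 1.519

1.519


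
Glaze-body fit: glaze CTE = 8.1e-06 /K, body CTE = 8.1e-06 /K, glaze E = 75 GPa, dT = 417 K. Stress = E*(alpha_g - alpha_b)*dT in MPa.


Stress = 75*1000*(8.1e-06 - 8.1e-06)*417 = 0.0 MPa

0.0


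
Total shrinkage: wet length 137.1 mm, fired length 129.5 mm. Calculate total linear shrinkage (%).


TS = (137.1 - 129.5) / 137.1 * 100 = 5.54%

5.54


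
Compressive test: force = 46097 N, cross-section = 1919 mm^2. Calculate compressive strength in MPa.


CS = 46097 / 1919 = 24.0 MPa

24.0


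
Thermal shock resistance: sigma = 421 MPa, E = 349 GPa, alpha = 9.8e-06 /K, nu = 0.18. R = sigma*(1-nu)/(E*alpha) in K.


R = 421*(1-0.18)/(349*1000*9.8e-06) = 101 K

101


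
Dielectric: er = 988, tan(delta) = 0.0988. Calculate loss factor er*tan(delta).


Loss = 988 * 0.0988 = 97.614

97.614


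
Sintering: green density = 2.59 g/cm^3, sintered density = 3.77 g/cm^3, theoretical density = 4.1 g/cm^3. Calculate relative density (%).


Relative = 3.77 / 4.1 * 100 = 92.0%

92.0


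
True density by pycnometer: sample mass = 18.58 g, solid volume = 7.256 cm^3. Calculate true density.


TD = 18.58 / 7.256 = 2.561 g/cm^3

2.561


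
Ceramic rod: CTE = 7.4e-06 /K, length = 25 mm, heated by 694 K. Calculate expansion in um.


dL = 7.4e-06 * 25 * 694 * 1000 = 128.39 um

128.39


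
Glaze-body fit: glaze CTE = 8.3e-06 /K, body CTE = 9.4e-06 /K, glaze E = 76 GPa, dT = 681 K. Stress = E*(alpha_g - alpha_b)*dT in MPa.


Stress = 76*1000*(8.3e-06 - 9.4e-06)*681 = -56.9 MPa

-56.9


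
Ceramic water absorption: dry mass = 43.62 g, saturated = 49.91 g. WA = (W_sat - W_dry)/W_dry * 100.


WA = (49.91 - 43.62) / 43.62 * 100 = 14.42%

14.42


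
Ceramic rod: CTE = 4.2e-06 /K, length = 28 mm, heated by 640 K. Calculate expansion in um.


dL = 4.2e-06 * 28 * 640 * 1000 = 75.264 um

75.264


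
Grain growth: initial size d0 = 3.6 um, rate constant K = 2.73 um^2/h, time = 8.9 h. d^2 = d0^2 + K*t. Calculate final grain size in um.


d^2 = 3.6^2 + 2.73*8.9 = 37.257
d = sqrt(37.257) = 6.1 um

6.1


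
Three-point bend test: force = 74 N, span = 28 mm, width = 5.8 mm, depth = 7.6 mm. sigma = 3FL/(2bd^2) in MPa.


sigma = 3*74*28/(2*5.8*7.6^2) = 9.3 MPa

9.3


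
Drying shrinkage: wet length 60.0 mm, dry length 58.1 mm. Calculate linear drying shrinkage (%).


DS = (60.0 - 58.1) / 60.0 * 100 = 3.17%

3.17


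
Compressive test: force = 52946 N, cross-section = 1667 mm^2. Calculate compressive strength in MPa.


CS = 52946 / 1667 = 31.8 MPa

31.8


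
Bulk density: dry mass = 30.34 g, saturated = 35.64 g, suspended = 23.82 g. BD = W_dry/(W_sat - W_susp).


BD = 30.34 / (35.64 - 23.82) = 30.34 / 11.82 = 2.567 g/cm^3

2.567


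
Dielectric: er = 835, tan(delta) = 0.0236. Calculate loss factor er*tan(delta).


Loss = 835 * 0.0236 = 19.706

19.706


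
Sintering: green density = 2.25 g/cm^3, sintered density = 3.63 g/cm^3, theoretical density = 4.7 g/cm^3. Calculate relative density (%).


Relative = 3.63 / 4.7 * 100 = 77.2%

77.2


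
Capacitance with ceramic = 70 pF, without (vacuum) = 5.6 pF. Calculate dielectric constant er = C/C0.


er = 70 / 5.6 = 12.5

12.5


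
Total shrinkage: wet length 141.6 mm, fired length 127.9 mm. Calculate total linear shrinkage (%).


TS = (141.6 - 127.9) / 141.6 * 100 = 9.68%

9.68


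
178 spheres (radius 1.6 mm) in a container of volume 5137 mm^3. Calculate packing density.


V_sphere = 4/3*pi*1.6^3 = 17.1573 mm^3
Total V = 178*17.1573 = 3053.9994 mm^3
PD = 3053.9994 / 5137 = 0.595

0.595


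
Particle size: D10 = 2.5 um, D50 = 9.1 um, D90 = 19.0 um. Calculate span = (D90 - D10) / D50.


Span = (19.0 - 2.5) / 9.1 = 16.5 / 9.1 = 1.813

1.813


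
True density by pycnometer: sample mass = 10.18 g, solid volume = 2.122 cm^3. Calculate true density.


TD = 10.18 / 2.122 = 4.797 g/cm^3

4.797


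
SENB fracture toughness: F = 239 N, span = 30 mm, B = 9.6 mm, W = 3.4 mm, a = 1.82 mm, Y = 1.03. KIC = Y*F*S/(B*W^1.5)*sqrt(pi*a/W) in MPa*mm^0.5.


KIC = 1.03*239*30/(9.6*3.4^1.5)*sqrt(pi*1.82/3.4) = 159.12

159.12


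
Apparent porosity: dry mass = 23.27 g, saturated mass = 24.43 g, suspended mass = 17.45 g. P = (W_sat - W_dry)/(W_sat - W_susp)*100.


P = (24.43 - 23.27) / (24.43 - 17.45) * 100 = 1.16 / 6.98 * 100 = 16.6%

16.6


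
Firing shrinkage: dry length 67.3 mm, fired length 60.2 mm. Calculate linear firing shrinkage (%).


FS = (67.3 - 60.2) / 67.3 * 100 = 10.55%

10.55


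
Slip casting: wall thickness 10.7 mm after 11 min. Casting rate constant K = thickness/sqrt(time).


K = 10.7 / sqrt(11) = 10.7 / 3.3166 = 3.226 mm/min^0.5

3.226


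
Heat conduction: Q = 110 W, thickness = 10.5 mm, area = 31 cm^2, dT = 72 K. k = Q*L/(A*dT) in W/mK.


k = 110*10.5/1000/(31/10000*72) = 5.17 W/mK

5.17


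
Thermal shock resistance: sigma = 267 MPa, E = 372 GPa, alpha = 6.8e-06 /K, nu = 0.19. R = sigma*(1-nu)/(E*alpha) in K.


R = 267*(1-0.19)/(372*1000*6.8e-06) = 85 K

85


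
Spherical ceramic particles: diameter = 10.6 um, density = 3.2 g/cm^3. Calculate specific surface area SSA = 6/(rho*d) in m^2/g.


SSA = 6 / (3.2 * 10.6) = 0.177 m^2/g

0.177


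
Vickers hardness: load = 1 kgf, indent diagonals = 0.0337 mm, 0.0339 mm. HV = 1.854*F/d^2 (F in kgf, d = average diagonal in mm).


d_avg = (0.0337+0.0339)/2 = 0.0338 mm
HV = 1.854*1/0.0338^2 = 1623

1623


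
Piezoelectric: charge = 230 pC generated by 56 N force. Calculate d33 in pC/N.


d33 = 230 / 56 = 4.1 pC/N

4.1


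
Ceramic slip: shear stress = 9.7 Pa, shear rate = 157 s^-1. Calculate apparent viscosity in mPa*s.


eta = tau/gamma * 1000 = 9.7/157 * 1000 = 61.8 mPa*s

61.8


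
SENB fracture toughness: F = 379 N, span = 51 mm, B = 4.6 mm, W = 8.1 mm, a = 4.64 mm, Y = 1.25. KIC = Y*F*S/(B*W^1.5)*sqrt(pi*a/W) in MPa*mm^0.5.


KIC = 1.25*379*51/(4.6*8.1^1.5)*sqrt(pi*4.64/8.1) = 305.65

305.65


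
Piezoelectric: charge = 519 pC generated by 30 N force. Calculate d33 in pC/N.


d33 = 519 / 30 = 17.3 pC/N

17.3


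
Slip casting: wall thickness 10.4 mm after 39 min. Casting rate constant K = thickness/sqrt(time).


K = 10.4 / sqrt(39) = 10.4 / 6.245 = 1.665 mm/min^0.5

1.665


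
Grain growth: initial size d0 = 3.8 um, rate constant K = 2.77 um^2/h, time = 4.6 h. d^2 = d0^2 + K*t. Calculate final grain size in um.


d^2 = 3.8^2 + 2.77*4.6 = 27.182
d = sqrt(27.182) = 5.21 um

5.21


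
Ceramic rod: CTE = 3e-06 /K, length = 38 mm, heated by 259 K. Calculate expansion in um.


dL = 3e-06 * 38 * 259 * 1000 = 29.526 um

29.526


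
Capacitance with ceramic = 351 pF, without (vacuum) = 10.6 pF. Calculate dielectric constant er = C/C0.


er = 351 / 10.6 = 33.11

33.11


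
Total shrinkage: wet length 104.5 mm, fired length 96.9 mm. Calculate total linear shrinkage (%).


TS = (104.5 - 96.9) / 104.5 * 100 = 7.27%

7.27


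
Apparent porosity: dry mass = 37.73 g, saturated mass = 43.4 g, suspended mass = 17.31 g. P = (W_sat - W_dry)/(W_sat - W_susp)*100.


P = (43.4 - 37.73) / (43.4 - 17.31) * 100 = 5.67 / 26.09 * 100 = 21.7%

21.7


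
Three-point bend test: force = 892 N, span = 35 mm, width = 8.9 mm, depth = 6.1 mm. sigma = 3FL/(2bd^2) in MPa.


sigma = 3*892*35/(2*8.9*6.1^2) = 141.4 MPa

141.4


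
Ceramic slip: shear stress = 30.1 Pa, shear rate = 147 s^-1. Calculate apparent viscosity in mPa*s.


eta = tau/gamma * 1000 = 30.1/147 * 1000 = 204.8 mPa*s

204.8


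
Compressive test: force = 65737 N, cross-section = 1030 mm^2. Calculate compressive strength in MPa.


CS = 65737 / 1030 = 63.8 MPa

63.8


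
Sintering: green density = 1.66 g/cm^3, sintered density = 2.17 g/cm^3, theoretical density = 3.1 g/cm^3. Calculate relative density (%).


Relative = 2.17 / 3.1 * 100 = 70.0%

70.0


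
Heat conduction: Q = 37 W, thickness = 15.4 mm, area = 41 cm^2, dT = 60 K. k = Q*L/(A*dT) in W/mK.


k = 37*15.4/1000/(41/10000*60) = 2.32 W/mK

2.32


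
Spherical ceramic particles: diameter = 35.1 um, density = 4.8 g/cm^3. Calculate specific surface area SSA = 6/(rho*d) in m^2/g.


SSA = 6 / (4.8 * 35.1) = 0.036 m^2/g

0.036


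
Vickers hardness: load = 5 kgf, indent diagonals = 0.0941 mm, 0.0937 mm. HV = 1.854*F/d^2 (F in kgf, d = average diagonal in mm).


d_avg = (0.0941+0.0937)/2 = 0.0939 mm
HV = 1.854*5/0.0939^2 = 1051

1051


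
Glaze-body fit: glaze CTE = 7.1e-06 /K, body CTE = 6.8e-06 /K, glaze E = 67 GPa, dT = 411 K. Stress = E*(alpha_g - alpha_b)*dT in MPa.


Stress = 67*1000*(7.1e-06 - 6.8e-06)*411 = 8.3 MPa

8.3


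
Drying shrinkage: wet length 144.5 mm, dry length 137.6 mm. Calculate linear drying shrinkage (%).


DS = (144.5 - 137.6) / 144.5 * 100 = 4.78%

4.78


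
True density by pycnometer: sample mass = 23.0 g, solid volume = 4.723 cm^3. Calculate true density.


TD = 23.0 / 4.723 = 4.87 g/cm^3

4.87


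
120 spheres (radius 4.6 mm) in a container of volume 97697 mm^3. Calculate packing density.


V_sphere = 4/3*pi*4.6^3 = 407.7201 mm^3
Total V = 120*407.7201 = 48926.412 mm^3
PD = 48926.412 / 97697 = 0.501

0.501


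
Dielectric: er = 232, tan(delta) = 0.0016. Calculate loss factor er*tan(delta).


Loss = 232 * 0.0016 = 0.371

0.371


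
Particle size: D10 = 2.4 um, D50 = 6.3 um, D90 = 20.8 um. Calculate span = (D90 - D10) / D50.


Span = (20.8 - 2.4) / 6.3 = 18.4 / 6.3 = 2.921

2.921


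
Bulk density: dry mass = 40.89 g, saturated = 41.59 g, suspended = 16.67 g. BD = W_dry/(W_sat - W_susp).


BD = 40.89 / (41.59 - 16.67) = 40.89 / 24.92 = 1.641 g/cm^3

1.641


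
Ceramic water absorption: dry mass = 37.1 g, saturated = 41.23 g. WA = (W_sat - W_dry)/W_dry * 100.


WA = (41.23 - 37.1) / 37.1 * 100 = 11.13%

11.13


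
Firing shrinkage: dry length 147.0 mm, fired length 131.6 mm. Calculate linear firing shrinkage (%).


FS = (147.0 - 131.6) / 147.0 * 100 = 10.48%

10.48


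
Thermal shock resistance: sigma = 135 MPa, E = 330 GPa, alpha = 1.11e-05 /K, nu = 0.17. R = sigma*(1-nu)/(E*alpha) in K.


R = 135*(1-0.17)/(330*1000*1.11e-05) = 31 K

31


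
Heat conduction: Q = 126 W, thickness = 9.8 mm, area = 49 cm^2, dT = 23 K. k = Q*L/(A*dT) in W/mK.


k = 126*9.8/1000/(49/10000*23) = 10.96 W/mK

10.96


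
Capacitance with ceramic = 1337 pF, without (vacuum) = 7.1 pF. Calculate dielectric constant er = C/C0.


er = 1337 / 7.1 = 188.31

188.31


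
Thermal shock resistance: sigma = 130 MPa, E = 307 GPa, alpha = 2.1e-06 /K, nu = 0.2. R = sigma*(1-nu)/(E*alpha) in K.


R = 130*(1-0.2)/(307*1000*2.1e-06) = 161 K

161


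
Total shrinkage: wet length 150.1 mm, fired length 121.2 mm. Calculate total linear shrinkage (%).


TS = (150.1 - 121.2) / 150.1 * 100 = 19.25%

19.25


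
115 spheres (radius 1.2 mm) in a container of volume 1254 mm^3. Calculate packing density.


V_sphere = 4/3*pi*1.2^3 = 7.2382 mm^3
Total V = 115*7.2382 = 832.393 mm^3
PD = 832.393 / 1254 = 0.664

0.664


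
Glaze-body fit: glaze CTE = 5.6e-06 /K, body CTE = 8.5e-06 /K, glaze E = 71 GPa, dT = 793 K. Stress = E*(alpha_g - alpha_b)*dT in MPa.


Stress = 71*1000*(5.6e-06 - 8.5e-06)*793 = -163.3 MPa

-163.3


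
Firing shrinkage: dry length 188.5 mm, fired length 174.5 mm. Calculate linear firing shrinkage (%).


FS = (188.5 - 174.5) / 188.5 * 100 = 7.43%

7.43


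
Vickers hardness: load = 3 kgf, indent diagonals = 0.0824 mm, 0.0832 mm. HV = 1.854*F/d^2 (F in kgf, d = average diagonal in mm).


d_avg = (0.0824+0.0832)/2 = 0.0828 mm
HV = 1.854*3/0.0828^2 = 811

811


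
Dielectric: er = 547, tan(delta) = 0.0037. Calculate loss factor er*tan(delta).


Loss = 547 * 0.0037 = 2.024

2.024


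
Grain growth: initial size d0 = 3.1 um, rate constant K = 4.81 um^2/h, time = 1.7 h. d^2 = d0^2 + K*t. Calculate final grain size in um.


d^2 = 3.1^2 + 4.81*1.7 = 17.787
d = sqrt(17.787) = 4.22 um

4.22


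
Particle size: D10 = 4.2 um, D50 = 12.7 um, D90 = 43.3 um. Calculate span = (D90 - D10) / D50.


Span = (43.3 - 4.2) / 12.7 = 39.1 / 12.7 = 3.079

3.079


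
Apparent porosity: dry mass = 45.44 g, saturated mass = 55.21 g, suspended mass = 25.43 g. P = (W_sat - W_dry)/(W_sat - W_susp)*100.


P = (55.21 - 45.44) / (55.21 - 25.43) * 100 = 9.77 / 29.78 * 100 = 32.8%

32.8


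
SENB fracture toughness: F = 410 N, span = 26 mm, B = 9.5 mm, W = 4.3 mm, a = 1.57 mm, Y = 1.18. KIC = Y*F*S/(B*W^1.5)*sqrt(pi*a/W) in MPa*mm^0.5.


KIC = 1.18*410*26/(9.5*4.3^1.5)*sqrt(pi*1.57/4.3) = 159.04

159.04


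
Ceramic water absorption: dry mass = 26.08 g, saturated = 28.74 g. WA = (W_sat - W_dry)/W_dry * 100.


WA = (28.74 - 26.08) / 26.08 * 100 = 10.2%

10.2


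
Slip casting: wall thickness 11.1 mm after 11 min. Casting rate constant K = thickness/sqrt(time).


K = 11.1 / sqrt(11) = 11.1 / 3.3166 = 3.347 mm/min^0.5

3.347


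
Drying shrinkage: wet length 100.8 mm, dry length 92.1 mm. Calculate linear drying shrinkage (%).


DS = (100.8 - 92.1) / 100.8 * 100 = 8.63%

8.63


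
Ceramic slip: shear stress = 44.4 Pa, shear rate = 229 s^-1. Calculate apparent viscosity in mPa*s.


eta = tau/gamma * 1000 = 44.4/229 * 1000 = 193.9 mPa*s

193.9


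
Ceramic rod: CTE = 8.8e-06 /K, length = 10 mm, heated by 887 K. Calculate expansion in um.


dL = 8.8e-06 * 10 * 887 * 1000 = 78.056 um

78.056


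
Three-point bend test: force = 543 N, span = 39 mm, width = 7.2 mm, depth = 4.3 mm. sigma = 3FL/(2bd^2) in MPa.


sigma = 3*543*39/(2*7.2*4.3^2) = 238.6 MPa

238.6


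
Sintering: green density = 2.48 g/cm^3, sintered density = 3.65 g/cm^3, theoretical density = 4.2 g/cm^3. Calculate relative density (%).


Relative = 3.65 / 4.2 * 100 = 86.9%

86.9


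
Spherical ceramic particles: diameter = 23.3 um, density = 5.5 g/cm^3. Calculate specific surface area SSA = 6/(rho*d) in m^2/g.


SSA = 6 / (5.5 * 23.3) = 0.047 m^2/g

0.047


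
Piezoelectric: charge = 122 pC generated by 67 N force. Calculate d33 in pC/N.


d33 = 122 / 67 = 1.8 pC/N

1.8


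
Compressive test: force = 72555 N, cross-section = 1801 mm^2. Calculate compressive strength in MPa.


CS = 72555 / 1801 = 40.3 MPa

40.3


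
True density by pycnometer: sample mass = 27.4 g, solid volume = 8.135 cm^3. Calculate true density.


TD = 27.4 / 8.135 = 3.368 g/cm^3

3.368


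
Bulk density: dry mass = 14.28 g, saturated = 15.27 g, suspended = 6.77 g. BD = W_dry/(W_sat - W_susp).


BD = 14.28 / (15.27 - 6.77) = 14.28 / 8.5 = 1.68 g/cm^3

1.68


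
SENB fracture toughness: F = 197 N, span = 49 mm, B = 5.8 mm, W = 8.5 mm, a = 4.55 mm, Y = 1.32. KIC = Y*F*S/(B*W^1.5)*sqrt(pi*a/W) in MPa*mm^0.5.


KIC = 1.32*197*49/(5.8*8.5^1.5)*sqrt(pi*4.55/8.5) = 114.96

114.96


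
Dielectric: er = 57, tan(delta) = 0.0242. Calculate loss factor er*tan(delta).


Loss = 57 * 0.0242 = 1.379

1.379


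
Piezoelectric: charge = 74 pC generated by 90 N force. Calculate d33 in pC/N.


d33 = 74 / 90 = 0.8 pC/N

0.8


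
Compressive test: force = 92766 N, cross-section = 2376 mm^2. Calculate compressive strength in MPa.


CS = 92766 / 2376 = 39.0 MPa

39.0


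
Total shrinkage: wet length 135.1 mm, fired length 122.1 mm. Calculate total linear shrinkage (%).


TS = (135.1 - 122.1) / 135.1 * 100 = 9.62%

9.62


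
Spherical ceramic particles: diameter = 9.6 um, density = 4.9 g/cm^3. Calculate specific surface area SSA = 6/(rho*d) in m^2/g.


SSA = 6 / (4.9 * 9.6) = 0.128 m^2/g

0.128


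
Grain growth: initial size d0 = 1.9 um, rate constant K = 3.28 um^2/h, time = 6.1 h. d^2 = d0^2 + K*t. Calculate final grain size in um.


d^2 = 1.9^2 + 3.28*6.1 = 23.618
d = sqrt(23.618) = 4.86 um

4.86


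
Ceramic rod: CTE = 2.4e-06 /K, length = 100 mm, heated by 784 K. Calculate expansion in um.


dL = 2.4e-06 * 100 * 784 * 1000 = 188.16 um

188.16


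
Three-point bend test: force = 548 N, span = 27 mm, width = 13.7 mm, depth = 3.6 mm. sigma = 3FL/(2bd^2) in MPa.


sigma = 3*548*27/(2*13.7*3.6^2) = 125.0 MPa

125.0


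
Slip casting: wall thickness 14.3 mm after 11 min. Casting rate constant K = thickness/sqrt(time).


K = 14.3 / sqrt(11) = 14.3 / 3.3166 = 4.312 mm/min^0.5

4.312


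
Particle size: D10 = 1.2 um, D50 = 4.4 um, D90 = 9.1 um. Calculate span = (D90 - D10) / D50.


Span = (9.1 - 1.2) / 4.4 = 7.9 / 4.4 = 1.795

1.795


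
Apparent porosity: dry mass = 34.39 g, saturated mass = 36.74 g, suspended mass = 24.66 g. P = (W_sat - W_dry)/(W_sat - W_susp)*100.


P = (36.74 - 34.39) / (36.74 - 24.66) * 100 = 2.35 / 12.08 * 100 = 19.5%

19.5


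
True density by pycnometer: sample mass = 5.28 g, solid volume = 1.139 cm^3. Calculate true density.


TD = 5.28 / 1.139 = 4.636 g/cm^3

4.636


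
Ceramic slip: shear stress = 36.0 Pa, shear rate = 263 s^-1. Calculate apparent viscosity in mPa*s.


eta = tau/gamma * 1000 = 36.0/263 * 1000 = 136.9 mPa*s

136.9


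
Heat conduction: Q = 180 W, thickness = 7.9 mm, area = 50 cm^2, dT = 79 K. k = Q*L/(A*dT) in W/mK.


k = 180*7.9/1000/(50/10000*79) = 3.6 W/mK

3.6


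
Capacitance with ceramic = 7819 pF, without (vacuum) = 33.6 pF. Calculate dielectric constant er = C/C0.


er = 7819 / 33.6 = 232.71

232.71


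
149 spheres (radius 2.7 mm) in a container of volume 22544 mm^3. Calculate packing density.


V_sphere = 4/3*pi*2.7^3 = 82.448 mm^3
Total V = 149*82.448 = 12284.752 mm^3
PD = 12284.752 / 22544 = 0.545

0.545


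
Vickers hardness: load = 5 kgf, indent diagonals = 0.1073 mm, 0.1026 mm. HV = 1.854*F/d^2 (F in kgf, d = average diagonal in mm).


d_avg = (0.1073+0.1026)/2 = 0.10495 mm
HV = 1.854*5/0.10495^2 = 842

842


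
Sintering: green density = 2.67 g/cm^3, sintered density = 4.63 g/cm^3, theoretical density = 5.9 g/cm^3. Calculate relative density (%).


Relative = 4.63 / 5.9 * 100 = 78.5%

78.5


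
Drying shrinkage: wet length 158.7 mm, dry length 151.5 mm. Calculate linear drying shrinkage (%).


DS = (158.7 - 151.5) / 158.7 * 100 = 4.54%

4.54


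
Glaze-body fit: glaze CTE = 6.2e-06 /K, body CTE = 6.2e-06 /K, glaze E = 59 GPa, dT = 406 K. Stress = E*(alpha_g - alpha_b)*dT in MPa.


Stress = 59*1000*(6.2e-06 - 6.2e-06)*406 = 0.0 MPa

0.0


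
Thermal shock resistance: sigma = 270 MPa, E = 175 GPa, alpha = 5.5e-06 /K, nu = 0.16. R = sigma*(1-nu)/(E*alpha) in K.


R = 270*(1-0.16)/(175*1000*5.5e-06) = 236 K

236


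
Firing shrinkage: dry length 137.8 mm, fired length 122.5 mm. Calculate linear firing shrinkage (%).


FS = (137.8 - 122.5) / 137.8 * 100 = 11.1%

11.1


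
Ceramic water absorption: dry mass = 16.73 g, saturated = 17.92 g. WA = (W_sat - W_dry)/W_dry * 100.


WA = (17.92 - 16.73) / 16.73 * 100 = 7.11%

7.11


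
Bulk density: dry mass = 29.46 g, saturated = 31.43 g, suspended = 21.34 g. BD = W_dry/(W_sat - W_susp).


BD = 29.46 / (31.43 - 21.34) = 29.46 / 10.09 = 2.92 g/cm^3

2.92


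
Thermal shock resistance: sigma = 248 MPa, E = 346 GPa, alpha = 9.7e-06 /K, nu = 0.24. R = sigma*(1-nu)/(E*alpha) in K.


R = 248*(1-0.24)/(346*1000*9.7e-06) = 56 K

56


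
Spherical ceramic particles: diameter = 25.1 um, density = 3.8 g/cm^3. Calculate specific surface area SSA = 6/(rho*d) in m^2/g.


SSA = 6 / (3.8 * 25.1) = 0.063 m^2/g

0.063


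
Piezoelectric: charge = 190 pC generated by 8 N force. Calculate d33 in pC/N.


d33 = 190 / 8 = 23.8 pC/N

23.8


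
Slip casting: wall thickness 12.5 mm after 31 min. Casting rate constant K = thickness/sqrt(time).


K = 12.5 / sqrt(31) = 12.5 / 5.5678 = 2.245 mm/min^0.5

2.245


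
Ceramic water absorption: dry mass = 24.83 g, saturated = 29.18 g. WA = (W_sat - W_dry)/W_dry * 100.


WA = (29.18 - 24.83) / 24.83 * 100 = 17.52%

17.52


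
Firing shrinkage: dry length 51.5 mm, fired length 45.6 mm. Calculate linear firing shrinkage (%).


FS = (51.5 - 45.6) / 51.5 * 100 = 11.46%

11.46


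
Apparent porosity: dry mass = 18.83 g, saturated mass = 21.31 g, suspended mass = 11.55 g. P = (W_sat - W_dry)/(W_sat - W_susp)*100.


P = (21.31 - 18.83) / (21.31 - 11.55) * 100 = 2.48 / 9.76 * 100 = 25.4%

25.4


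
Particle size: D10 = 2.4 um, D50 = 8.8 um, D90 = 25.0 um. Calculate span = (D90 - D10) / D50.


Span = (25.0 - 2.4) / 8.8 = 22.6 / 8.8 = 2.568

2.568


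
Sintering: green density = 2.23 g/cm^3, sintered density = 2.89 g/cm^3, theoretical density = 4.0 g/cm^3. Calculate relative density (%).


Relative = 2.89 / 4.0 * 100 = 72.3%

72.3


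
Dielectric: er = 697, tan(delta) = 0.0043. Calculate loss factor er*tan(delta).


Loss = 697 * 0.0043 = 2.997

2.997


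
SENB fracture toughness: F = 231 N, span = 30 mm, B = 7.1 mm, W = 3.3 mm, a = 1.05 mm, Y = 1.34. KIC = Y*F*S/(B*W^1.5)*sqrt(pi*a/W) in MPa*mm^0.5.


KIC = 1.34*231*30/(7.1*3.3^1.5)*sqrt(pi*1.05/3.3) = 218.13

218.13


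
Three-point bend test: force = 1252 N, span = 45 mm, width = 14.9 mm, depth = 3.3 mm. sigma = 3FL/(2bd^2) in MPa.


sigma = 3*1252*45/(2*14.9*3.3^2) = 520.8 MPa

520.8


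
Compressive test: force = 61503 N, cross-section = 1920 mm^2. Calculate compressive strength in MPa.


CS = 61503 / 1920 = 32.0 MPa

32.0


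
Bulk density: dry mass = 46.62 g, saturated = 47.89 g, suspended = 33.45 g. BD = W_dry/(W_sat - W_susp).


BD = 46.62 / (47.89 - 33.45) = 46.62 / 14.44 = 3.229 g/cm^3

3.229


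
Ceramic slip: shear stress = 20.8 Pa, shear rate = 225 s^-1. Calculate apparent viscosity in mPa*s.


eta = tau/gamma * 1000 = 20.8/225 * 1000 = 92.4 mPa*s

92.4


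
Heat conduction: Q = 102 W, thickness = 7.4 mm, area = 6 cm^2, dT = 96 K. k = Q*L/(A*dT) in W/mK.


k = 102*7.4/1000/(6/10000*96) = 13.1 W/mK

13.1


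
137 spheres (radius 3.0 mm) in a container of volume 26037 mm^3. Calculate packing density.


V_sphere = 4/3*pi*3.0^3 = 113.0973 mm^3
Total V = 137*113.0973 = 15494.3301 mm^3
PD = 15494.3301 / 26037 = 0.595

0.595


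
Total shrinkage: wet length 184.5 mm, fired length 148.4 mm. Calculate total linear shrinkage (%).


TS = (184.5 - 148.4) / 184.5 * 100 = 19.57%

19.57


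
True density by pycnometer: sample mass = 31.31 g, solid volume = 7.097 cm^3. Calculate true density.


TD = 31.31 / 7.097 = 4.412 g/cm^3

4.412


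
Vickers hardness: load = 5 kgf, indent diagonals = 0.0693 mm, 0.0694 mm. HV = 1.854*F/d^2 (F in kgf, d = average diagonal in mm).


d_avg = (0.0693+0.0694)/2 = 0.06935 mm
HV = 1.854*5/0.06935^2 = 1927

1927


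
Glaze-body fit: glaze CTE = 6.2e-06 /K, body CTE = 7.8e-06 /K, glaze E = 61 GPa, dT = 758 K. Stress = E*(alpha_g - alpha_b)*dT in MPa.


Stress = 61*1000*(6.2e-06 - 7.8e-06)*758 = -74.0 MPa

-74.0


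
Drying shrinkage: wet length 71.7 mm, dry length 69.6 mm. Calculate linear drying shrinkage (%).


DS = (71.7 - 69.6) / 71.7 * 100 = 2.93%

2.93


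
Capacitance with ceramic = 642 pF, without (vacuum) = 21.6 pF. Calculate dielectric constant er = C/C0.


er = 642 / 21.6 = 29.72

29.72


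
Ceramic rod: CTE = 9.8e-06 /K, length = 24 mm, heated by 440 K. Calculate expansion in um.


dL = 9.8e-06 * 24 * 440 * 1000 = 103.488 um

103.488


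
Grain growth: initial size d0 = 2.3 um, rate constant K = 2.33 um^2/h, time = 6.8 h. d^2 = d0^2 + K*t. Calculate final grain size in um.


d^2 = 2.3^2 + 2.33*6.8 = 21.134
d = sqrt(21.134) = 4.6 um

4.6


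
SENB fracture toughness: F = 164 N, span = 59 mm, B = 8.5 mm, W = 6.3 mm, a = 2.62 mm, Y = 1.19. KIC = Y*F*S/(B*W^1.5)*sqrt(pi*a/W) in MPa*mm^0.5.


KIC = 1.19*164*59/(8.5*6.3^1.5)*sqrt(pi*2.62/6.3) = 97.92

97.92


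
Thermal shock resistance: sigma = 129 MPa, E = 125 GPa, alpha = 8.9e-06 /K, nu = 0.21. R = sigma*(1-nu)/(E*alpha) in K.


R = 129*(1-0.21)/(125*1000*8.9e-06) = 92 K

92


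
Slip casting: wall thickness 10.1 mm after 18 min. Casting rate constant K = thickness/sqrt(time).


K = 10.1 / sqrt(18) = 10.1 / 4.2426 = 2.381 mm/min^0.5

2.381


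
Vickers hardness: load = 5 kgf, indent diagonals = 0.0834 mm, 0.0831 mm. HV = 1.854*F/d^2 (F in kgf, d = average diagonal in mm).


d_avg = (0.0834+0.0831)/2 = 0.08325 mm
HV = 1.854*5/0.08325^2 = 1338

1338


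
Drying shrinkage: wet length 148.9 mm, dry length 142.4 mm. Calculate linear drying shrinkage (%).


DS = (148.9 - 142.4) / 148.9 * 100 = 4.37%

4.37


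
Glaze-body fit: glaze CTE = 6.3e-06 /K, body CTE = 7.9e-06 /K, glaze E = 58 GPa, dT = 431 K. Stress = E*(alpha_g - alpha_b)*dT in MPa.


Stress = 58*1000*(6.3e-06 - 7.9e-06)*431 = -40.0 MPa

-40.0


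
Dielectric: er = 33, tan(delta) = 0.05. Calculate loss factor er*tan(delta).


Loss = 33 * 0.05 = 1.65

1.65


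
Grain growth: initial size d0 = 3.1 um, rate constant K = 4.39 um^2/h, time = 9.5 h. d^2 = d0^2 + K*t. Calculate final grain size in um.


d^2 = 3.1^2 + 4.39*9.5 = 51.315
d = sqrt(51.315) = 7.16 um

7.16


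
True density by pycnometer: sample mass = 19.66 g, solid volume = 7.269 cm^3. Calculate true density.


TD = 19.66 / 7.269 = 2.705 g/cm^3

2.705


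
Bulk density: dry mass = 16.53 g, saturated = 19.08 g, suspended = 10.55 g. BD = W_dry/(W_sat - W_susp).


BD = 16.53 / (19.08 - 10.55) = 16.53 / 8.53 = 1.938 g/cm^3

1.938


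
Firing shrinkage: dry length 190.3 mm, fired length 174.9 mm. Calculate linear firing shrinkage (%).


FS = (190.3 - 174.9) / 190.3 * 100 = 8.09%

8.09


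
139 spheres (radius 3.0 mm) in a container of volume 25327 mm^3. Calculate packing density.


V_sphere = 4/3*pi*3.0^3 = 113.0973 mm^3
Total V = 139*113.0973 = 15720.5247 mm^3
PD = 15720.5247 / 25327 = 0.621

0.621


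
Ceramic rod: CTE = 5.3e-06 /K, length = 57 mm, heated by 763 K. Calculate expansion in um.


dL = 5.3e-06 * 57 * 763 * 1000 = 230.502 um

230.502


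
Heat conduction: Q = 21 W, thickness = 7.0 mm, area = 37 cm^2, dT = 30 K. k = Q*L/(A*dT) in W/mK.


k = 21*7.0/1000/(37/10000*30) = 1.32 W/mK

1.32


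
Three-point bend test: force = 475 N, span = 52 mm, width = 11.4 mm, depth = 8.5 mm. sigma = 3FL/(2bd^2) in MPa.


sigma = 3*475*52/(2*11.4*8.5^2) = 45.0 MPa

45.0


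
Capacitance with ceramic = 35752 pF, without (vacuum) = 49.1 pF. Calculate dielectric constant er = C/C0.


er = 35752 / 49.1 = 728.15

728.15


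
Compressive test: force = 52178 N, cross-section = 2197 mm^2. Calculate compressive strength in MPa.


CS = 52178 / 2197 = 23.7 MPa

23.7


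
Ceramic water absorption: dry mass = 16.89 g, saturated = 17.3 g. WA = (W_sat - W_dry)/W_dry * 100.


WA = (17.3 - 16.89) / 16.89 * 100 = 2.43%

2.43


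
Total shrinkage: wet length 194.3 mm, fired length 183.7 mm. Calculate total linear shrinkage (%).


TS = (194.3 - 183.7) / 194.3 * 100 = 5.46%

5.46


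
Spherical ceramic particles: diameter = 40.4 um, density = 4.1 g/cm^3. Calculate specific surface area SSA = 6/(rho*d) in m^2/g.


SSA = 6 / (4.1 * 40.4) = 0.036 m^2/g

0.036


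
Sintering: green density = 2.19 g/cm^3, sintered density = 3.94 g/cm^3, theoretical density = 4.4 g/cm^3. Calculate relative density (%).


Relative = 3.94 / 4.4 * 100 = 89.5%

89.5


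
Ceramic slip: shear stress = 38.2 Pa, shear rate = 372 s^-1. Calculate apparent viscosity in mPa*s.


eta = tau/gamma * 1000 = 38.2/372 * 1000 = 102.7 mPa*s

102.7


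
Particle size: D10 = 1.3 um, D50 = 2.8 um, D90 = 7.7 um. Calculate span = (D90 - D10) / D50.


Span = (7.7 - 1.3) / 2.8 = 6.4 / 2.8 = 2.286

2.286


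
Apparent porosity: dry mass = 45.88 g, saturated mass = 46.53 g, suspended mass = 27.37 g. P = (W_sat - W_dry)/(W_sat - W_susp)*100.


P = (46.53 - 45.88) / (46.53 - 27.37) * 100 = 0.65 / 19.16 * 100 = 3.4%

3.4


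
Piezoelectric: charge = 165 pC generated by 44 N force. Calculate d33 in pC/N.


d33 = 165 / 44 = 3.8 pC/N

3.8


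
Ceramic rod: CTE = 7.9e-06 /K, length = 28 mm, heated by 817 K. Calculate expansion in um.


dL = 7.9e-06 * 28 * 817 * 1000 = 180.72 um

180.72


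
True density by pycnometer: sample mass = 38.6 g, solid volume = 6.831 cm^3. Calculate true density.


TD = 38.6 / 6.831 = 5.651 g/cm^3

5.651


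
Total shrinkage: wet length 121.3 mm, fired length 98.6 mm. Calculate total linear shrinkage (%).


TS = (121.3 - 98.6) / 121.3 * 100 = 18.71%

18.71


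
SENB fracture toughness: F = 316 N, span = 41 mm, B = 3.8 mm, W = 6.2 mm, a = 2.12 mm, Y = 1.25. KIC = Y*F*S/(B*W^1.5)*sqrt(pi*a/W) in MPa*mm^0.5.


KIC = 1.25*316*41/(3.8*6.2^1.5)*sqrt(pi*2.12/6.2) = 286.13

286.13


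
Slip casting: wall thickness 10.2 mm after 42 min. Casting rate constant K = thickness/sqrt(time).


K = 10.2 / sqrt(42) = 10.2 / 6.4807 = 1.574 mm/min^0.5

1.574


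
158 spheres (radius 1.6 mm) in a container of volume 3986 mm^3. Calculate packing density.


V_sphere = 4/3*pi*1.6^3 = 17.1573 mm^3
Total V = 158*17.1573 = 2710.8534 mm^3
PD = 2710.8534 / 3986 = 0.68

0.68


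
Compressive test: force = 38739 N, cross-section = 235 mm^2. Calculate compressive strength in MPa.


CS = 38739 / 235 = 164.8 MPa

164.8


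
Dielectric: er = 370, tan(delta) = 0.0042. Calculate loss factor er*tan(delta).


Loss = 370 * 0.0042 = 1.554

1.554


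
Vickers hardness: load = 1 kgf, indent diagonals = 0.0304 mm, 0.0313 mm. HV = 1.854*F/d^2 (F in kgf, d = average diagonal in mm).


d_avg = (0.0304+0.0313)/2 = 0.03085 mm
HV = 1.854*1/0.03085^2 = 1948

1948


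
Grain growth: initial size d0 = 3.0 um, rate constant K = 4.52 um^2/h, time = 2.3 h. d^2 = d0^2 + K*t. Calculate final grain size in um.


d^2 = 3.0^2 + 4.52*2.3 = 19.396
d = sqrt(19.396) = 4.4 um

4.4


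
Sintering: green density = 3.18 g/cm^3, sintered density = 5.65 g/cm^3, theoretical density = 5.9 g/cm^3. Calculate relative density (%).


Relative = 5.65 / 5.9 * 100 = 95.8%

95.8


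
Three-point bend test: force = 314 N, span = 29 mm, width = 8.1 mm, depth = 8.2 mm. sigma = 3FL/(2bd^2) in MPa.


sigma = 3*314*29/(2*8.1*8.2^2) = 25.1 MPa

25.1


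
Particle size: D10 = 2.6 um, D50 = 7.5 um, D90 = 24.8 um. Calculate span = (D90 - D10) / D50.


Span = (24.8 - 2.6) / 7.5 = 22.2 / 7.5 = 2.96

2.96


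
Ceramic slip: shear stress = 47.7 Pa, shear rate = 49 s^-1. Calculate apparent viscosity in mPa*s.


eta = tau/gamma * 1000 = 47.7/49 * 1000 = 973.5 mPa*s

973.5


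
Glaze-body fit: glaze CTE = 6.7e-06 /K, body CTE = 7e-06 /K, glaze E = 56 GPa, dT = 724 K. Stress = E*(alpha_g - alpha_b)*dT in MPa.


Stress = 56*1000*(6.7e-06 - 7e-06)*724 = -12.2 MPa

-12.2


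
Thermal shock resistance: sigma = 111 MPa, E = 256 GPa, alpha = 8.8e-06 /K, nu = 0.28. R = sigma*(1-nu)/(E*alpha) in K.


R = 111*(1-0.28)/(256*1000*8.8e-06) = 35 K

35


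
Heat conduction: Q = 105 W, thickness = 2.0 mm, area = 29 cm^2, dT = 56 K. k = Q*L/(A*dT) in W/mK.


k = 105*2.0/1000/(29/10000*56) = 1.29 W/mK

1.29


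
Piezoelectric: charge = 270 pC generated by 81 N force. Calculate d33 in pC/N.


d33 = 270 / 81 = 3.3 pC/N

3.3


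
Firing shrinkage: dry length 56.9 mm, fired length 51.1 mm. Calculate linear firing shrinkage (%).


FS = (56.9 - 51.1) / 56.9 * 100 = 10.19%

10.19


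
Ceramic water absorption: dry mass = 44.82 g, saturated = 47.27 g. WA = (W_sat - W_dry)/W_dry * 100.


WA = (47.27 - 44.82) / 44.82 * 100 = 5.47%

5.47


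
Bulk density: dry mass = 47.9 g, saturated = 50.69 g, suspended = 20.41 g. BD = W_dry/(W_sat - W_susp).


BD = 47.9 / (50.69 - 20.41) = 47.9 / 30.28 = 1.582 g/cm^3

1.582
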